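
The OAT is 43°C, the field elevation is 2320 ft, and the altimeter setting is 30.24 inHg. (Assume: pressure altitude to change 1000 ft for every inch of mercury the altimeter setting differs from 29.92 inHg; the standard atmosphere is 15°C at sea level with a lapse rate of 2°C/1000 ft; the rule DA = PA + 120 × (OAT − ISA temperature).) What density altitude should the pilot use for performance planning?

5840 ft

Pressure altitude = 2320 + (29.92 − 30.24) × 1000 = 2320 + (-320) = 2000 ft.
ISA temperature at 2000 ft = 15 − 2 × (2000/1000) = 11°C.
ISA deviation = 43 − 11 = +32°C.
Density altitude = 2000 + 120 × (32) = 5840 ft.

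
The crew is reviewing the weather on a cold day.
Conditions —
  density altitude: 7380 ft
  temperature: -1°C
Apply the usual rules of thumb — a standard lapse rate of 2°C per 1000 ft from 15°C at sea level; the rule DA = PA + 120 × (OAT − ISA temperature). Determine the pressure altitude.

DA = PA + 120 × (OAT − (15 − 2·PA/1000)) = PA + 120·OAT − 1800 + 0.24·PA = 1.24·PA + 120·OAT − 1800.
So 1.24·PA = 7380 − 120 × (-1) + 1800 = 9300.
PA = 9300 / 1.24 = 7500 ft.

7500 ft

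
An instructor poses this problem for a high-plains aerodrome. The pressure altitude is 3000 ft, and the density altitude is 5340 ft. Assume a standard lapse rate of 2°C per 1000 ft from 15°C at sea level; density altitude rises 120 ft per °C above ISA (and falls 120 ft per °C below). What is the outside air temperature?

28.5°C

Density altitude − pressure altitude = 5340 − 3000 = +2340 ft.
At 120 ft/°C that is an ISA deviation of 2340/120 = +19.5°C.
ISA temperature at 3000 ft = 15 − 2 × (3000/1000) = 9°C.
OAT = ISA + deviation = 9 + (+19.5) = 28.5°C.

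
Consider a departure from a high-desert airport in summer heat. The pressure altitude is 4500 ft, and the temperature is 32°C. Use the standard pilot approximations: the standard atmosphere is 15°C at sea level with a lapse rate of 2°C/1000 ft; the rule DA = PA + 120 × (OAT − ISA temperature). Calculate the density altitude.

7620 ft

ISA temperature at 4500 ft = 15 − 2 × (4500/1000) = 6°C.
ISA deviation = 32 − 6 = +26°C.
Density altitude = 4500 + 120 × (26) = 4500 + (+3120) = 7620 ft.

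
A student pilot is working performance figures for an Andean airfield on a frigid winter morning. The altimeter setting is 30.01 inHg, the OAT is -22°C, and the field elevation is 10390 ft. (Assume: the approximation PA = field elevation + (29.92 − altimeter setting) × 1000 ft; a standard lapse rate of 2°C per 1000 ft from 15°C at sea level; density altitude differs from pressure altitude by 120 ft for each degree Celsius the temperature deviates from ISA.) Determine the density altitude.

8332 ft

Pressure altitude = 10390 + (29.92 − 30.01) × 1000 = 10390 + (-90) = 10300 ft.
ISA temperature at 10300 ft = 15 − 2 × (10300/1000) = -5.6°C.
ISA deviation = -22 − (-5.6) = -16.4°C.
Density altitude = 10300 + 120 × (-16.4) = 8332 ft.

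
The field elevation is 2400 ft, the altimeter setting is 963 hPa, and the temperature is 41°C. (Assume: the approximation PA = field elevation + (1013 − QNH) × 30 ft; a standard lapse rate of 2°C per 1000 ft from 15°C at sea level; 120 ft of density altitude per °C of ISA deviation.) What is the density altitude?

7956 ft

Pressure altitude = 2400 + (1013 − 963) × 30 = 2400 + (+1500) = 3900 ft.
ISA temperature at 3900 ft = 15 − 2 × (3900/1000) = 7.2°C.
ISA deviation = 41 − 7.2 = +33.8°C.
Density altitude = 3900 + 120 × (33.8) = 7956 ft.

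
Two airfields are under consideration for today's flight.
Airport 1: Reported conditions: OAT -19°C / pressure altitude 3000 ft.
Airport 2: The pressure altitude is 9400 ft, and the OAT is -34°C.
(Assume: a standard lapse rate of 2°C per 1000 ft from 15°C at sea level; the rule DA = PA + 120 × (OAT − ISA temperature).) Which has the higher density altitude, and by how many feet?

Airport 1: ISA temp = 9°C, deviation -28°C, DA = 3000 + 120 × (-28) = -360 ft.
Airport 2: ISA temp = -3.8°C, deviation -30.2°C, DA = 9400 + 120 × (-30.2) = 5776 ft.
Airport 2 is higher by 5776 − (-360) = 6136 ft.

Airport 2 by 6136 ft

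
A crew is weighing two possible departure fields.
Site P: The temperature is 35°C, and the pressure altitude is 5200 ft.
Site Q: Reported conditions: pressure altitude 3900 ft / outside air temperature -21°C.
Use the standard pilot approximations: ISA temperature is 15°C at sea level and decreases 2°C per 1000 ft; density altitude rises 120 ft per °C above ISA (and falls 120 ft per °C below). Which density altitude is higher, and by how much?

Site P: ISA temp = 4.6°C, deviation +30.4°C, DA = 5200 + 120 × 30.4 = 8848 ft.
Site Q: ISA temp = 7.2°C, deviation -28.2°C, DA = 3900 + 120 × (-28.2) = 516 ft.
Site P is higher by 8848 − 516 = 8332 ft.

Site P by 8332 ft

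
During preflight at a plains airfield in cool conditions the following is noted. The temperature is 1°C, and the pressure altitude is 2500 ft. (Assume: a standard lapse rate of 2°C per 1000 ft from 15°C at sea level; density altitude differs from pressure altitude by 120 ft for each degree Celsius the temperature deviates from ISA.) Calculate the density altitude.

1420 ft

ISA temperature at 2500 ft = 15 − 2 × (2500/1000) = 10°C.
ISA deviation = 1 − 10 = -9°C.
Density altitude = 2500 + 120 × (-9) = 2500 + (-1080) = 1420 ft.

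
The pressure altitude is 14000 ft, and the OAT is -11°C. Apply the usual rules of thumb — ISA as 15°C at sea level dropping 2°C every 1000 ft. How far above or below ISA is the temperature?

ISA+2°C

ISA temperature at 14000 ft = 15 − 2 × (14000/1000) = -13°C.
Deviation = OAT − ISA = -11 − (-13) = +2°C.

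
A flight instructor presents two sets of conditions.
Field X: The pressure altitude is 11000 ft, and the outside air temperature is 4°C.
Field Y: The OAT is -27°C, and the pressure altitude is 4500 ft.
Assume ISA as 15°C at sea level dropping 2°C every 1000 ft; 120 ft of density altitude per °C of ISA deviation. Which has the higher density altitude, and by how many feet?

Field X by 11780 ft

Field X: ISA temp = -7°C, deviation +11°C, DA = 11000 + 120 × 11 = 12320 ft.
Field Y: ISA temp = 6°C, deviation -33°C, DA = 4500 + 120 × (-33) = 540 ft.
Field X is higher by 12320 − 540 = 11780 ft.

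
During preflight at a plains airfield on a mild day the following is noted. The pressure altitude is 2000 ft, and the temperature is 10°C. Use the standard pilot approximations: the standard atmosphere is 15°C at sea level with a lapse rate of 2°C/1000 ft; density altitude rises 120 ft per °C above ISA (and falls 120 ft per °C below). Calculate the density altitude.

ISA temperature at 2000 ft = 15 − 2 × (2000/1000) = 11°C.
ISA deviation = 10 − 11 = -1°C.
Density altitude = 2000 + 120 × (-1) = 2000 + (-120) = 1880 ft.

1880 ft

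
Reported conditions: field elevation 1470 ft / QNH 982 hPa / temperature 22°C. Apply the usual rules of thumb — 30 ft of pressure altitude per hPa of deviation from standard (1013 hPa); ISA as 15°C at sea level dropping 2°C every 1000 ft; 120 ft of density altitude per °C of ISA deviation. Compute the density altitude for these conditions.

3816 ft

Pressure altitude = 1470 + (1013 − 982) × 30 = 1470 + (+930) = 2400 ft.
ISA temperature at 2400 ft = 15 − 2 × (2400/1000) = 10.2°C.
ISA deviation = 22 − 10.2 = +11.8°C.
Density altitude = 2400 + 120 × (11.8) = 3816 ft.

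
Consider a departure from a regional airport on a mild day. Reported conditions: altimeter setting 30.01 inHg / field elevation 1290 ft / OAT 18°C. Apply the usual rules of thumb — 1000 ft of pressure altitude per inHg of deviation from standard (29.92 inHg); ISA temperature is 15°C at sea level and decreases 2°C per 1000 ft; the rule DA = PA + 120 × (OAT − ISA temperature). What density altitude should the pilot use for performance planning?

1848 ft

Pressure altitude = 1290 + (29.92 − 30.01) × 1000 = 1290 + (-90) = 1200 ft.
ISA temperature at 1200 ft = 15 − 2 × (1200/1000) = 12.6°C.
ISA deviation = 18 − 12.6 = +5.4°C.
Density altitude = 1200 + 120 × (5.4) = 1848 ft.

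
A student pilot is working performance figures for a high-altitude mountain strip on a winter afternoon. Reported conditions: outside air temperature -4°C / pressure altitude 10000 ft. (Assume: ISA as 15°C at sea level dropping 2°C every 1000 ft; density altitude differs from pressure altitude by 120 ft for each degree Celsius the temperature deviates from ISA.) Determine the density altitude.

10120 ft

ISA temperature at 10000 ft = 15 − 2 × (10000/1000) = -5°C.
ISA deviation = -4 − (-5) = +1°C.
Density altitude = 10000 + 120 × (1) = 10000 + (+120) = 10120 ft.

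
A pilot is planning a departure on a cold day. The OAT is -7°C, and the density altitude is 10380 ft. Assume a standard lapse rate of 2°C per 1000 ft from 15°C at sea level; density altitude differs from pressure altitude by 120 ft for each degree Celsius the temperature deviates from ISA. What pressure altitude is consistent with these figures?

10500 ft

DA = PA + 120 × (OAT − (15 − 2·PA/1000)) = PA + 120·OAT − 1800 + 0.24·PA = 1.24·PA + 120·OAT − 1800.
So 1.24·PA = 10380 − 120 × (-7) + 1800 = 13020.
PA = 13020 / 1.24 = 10500 ft.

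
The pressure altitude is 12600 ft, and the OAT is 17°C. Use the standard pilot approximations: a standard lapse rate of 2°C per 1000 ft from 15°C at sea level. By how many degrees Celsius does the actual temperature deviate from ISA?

ISA+27.2°C

ISA temperature at 12600 ft = 15 − 2 × (12600/1000) = -10.2°C.
Deviation = OAT − ISA = 17 − (-10.2) = +27.2°C.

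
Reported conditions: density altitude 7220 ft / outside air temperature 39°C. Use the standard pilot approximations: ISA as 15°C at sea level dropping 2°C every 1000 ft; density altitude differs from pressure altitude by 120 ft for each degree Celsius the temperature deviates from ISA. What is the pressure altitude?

DA = PA + 120 × (OAT − (15 − 2·PA/1000)) = PA + 120·OAT − 1800 + 0.24·PA = 1.24·PA + 120·OAT − 1800.
So 1.24·PA = 7220 − 120 × 39 + 1800 = 4340.
PA = 4340 / 1.24 = 3500 ft.

3500 ft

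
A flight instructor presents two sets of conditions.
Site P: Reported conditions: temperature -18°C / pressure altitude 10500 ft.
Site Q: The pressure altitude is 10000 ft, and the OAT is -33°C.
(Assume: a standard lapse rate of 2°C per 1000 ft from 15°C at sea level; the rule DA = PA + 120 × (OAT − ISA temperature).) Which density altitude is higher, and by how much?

Site P: ISA temp = -6°C, deviation -12°C, DA = 10500 + 120 × (-12) = 9060 ft.
Site Q: ISA temp = -5°C, deviation -28°C, DA = 10000 + 120 × (-28) = 6640 ft.
Site P is higher by 9060 − 6640 = 2420 ft.

Site P by 2420 ft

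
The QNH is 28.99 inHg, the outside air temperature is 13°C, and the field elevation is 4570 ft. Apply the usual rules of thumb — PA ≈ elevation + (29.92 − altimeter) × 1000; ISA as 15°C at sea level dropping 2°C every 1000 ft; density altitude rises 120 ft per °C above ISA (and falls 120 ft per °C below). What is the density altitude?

6580 ft

Pressure altitude = 4570 + (29.92 − 28.99) × 1000 = 4570 + (+930) = 5500 ft.
ISA temperature at 5500 ft = 15 − 2 × (5500/1000) = 4°C.
ISA deviation = 13 − 4 = +9°C.
Density altitude = 5500 + 120 × (9) = 6580 ft.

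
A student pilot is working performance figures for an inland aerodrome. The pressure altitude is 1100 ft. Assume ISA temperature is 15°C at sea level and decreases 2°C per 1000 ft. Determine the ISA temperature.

ISA temperature = 15 − 2 × (1100/1000) = 15 − 2.2 = 12.8°C.

12.8°C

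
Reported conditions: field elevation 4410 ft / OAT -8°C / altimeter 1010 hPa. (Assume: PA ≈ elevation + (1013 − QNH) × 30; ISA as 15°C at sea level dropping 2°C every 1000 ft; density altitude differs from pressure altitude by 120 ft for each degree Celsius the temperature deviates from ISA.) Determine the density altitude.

Pressure altitude = 4410 + (1013 − 1010) × 30 = 4410 + (+90) = 4500 ft.
ISA temperature at 4500 ft = 15 − 2 × (4500/1000) = 6°C.
ISA deviation = -8 − 6 = -14°C.
Density altitude = 4500 + 120 × (-14) = 2820 ft.

2820 ft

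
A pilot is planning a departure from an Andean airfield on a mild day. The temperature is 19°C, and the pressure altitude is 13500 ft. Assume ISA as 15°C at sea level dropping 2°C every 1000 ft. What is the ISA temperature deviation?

ISA+31°C

ISA temperature at 13500 ft = 15 − 2 × (13500/1000) = -12°C.
Deviation = OAT − ISA = 19 − (-12) = +31°C.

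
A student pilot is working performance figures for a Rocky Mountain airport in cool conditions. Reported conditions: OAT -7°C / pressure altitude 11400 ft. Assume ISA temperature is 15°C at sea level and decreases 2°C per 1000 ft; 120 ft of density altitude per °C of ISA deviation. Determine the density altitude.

ISA temperature at 11400 ft = 15 − 2 × (11400/1000) = -7.8°C.
ISA deviation = -7 − (-7.8) = +0.8°C.
Density altitude = 11400 + 120 × (0.8) = 11400 + (+96) = 11496 ft.

11496 ft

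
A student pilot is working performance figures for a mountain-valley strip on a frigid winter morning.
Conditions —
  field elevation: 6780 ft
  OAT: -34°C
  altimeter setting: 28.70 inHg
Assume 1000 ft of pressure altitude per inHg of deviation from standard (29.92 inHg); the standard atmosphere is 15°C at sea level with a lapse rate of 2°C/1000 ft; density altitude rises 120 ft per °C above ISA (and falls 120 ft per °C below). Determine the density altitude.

Pressure altitude = 6780 + (29.92 − 28.70) × 1000 = 6780 + (+1220) = 8000 ft.
ISA temperature at 8000 ft = 15 − 2 × (8000/1000) = -1°C.
ISA deviation = -34 − (-1) = -33°C.
Density altitude = 8000 + 120 × (-33) = 4040 ft.

4040 ft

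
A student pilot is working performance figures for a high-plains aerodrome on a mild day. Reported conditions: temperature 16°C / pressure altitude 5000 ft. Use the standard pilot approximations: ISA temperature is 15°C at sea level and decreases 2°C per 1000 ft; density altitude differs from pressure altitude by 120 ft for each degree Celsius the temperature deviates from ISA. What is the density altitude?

ISA temperature at 5000 ft = 15 − 2 × (5000/1000) = 5°C.
ISA deviation = 16 − 5 = +11°C.
Density altitude = 5000 + 120 × (11) = 5000 + (+1320) = 6320 ft.

6320 ft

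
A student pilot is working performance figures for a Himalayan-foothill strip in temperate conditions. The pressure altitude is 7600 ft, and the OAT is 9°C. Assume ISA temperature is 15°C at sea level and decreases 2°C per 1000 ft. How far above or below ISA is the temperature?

ISA+9.2°C

ISA temperature at 7600 ft = 15 − 2 × (7600/1000) = -0.2°C.
Deviation = OAT − ISA = 9 − (-0.2) = +9.2°C.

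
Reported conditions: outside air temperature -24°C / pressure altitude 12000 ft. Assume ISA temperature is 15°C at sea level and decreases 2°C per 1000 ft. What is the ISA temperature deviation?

ISA temperature at 12000 ft = 15 − 2 × (12000/1000) = -9°C.
Deviation = OAT − ISA = -24 − (-9) = -15°C.

ISA-15°C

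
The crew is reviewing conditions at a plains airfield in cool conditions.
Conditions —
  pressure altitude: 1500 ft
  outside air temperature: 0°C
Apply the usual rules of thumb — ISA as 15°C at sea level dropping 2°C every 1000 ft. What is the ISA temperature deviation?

ISA temperature at 1500 ft = 15 − 2 × (1500/1000) = 12°C.
Deviation = OAT − ISA = 0 − 12 = -12°C.

ISA-12°C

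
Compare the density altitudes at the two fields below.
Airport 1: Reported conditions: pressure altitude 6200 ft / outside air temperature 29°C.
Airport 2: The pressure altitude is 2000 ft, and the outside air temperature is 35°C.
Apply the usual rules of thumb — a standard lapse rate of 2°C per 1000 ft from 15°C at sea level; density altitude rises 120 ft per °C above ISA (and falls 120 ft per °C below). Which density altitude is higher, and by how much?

Airport 1 by 4488 ft

Airport 1: ISA temp = 2.6°C, deviation +26.4°C, DA = 6200 + 120 × 26.4 = 9368 ft.
Airport 2: ISA temp = 11°C, deviation +24°C, DA = 2000 + 120 × 24 = 4880 ft.
Airport 1 is higher by 9368 − 4880 = 4488 ft.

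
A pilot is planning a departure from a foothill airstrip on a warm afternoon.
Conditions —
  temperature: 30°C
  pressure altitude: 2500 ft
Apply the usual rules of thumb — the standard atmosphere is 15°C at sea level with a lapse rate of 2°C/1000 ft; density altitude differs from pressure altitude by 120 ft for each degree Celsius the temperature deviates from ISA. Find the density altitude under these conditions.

ISA temperature at 2500 ft = 15 − 2 × (2500/1000) = 10°C.
ISA deviation = 30 − 10 = +20°C.
Density altitude = 2500 + 120 × (20) = 2500 + (+2400) = 4900 ft.

4900 ft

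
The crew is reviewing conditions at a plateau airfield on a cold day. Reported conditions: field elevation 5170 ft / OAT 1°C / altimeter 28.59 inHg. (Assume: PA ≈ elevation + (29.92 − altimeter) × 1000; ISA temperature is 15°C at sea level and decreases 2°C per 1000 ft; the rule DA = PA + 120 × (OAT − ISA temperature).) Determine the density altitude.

Pressure altitude = 5170 + (29.92 − 28.59) × 1000 = 5170 + (+1330) = 6500 ft.
ISA temperature at 6500 ft = 15 − 2 × (6500/1000) = 2°C.
ISA deviation = 1 − 2 = -1°C.
Density altitude = 6500 + 120 × (-1) = 6380 ft.

6380 ft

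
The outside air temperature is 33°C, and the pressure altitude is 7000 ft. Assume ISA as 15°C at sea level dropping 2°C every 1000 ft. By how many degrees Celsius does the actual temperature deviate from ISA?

ISA+32°C

ISA temperature at 7000 ft = 15 − 2 × (7000/1000) = 1°C.
Deviation = OAT − ISA = 33 − 1 = +32°C.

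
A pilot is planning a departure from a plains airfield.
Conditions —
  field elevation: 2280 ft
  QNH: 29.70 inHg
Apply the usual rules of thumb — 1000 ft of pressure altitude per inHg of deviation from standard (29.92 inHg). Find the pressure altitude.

Pressure correction = (29.92 − 29.70) × 1000 = +220 ft.
Pressure altitude = 2280 + (+220) = 2500 ft.

2500 ft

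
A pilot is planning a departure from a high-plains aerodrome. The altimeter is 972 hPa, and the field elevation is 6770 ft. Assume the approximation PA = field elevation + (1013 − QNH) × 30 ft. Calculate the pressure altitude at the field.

Pressure correction = (1013 − 972) × 30 = +1230 ft.
Pressure altitude = 6770 + (+1230) = 8000 ft.

8000 ft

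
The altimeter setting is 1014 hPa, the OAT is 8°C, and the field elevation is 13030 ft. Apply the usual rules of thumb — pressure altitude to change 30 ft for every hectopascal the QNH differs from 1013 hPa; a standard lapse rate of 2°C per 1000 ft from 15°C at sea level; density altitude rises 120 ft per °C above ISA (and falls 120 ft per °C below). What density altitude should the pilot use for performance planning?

15280 ft

Pressure altitude = 13030 + (1013 − 1014) × 30 = 13030 + (-30) = 13000 ft.
ISA temperature at 13000 ft = 15 − 2 × (13000/1000) = -11°C.
ISA deviation = 8 − (-11) = +19°C.
Density altitude = 13000 + 120 × (19) = 15280 ft.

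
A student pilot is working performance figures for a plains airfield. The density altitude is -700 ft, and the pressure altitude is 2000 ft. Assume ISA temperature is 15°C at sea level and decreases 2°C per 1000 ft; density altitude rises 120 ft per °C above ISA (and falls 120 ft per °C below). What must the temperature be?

-11.5°C

Density altitude − pressure altitude = -700 − 2000 = -2700 ft.
At 120 ft/°C that is an ISA deviation of -2700/120 = -22.5°C.
ISA temperature at 2000 ft = 15 − 2 × (2000/1000) = 11°C.
OAT = ISA + deviation = 11 + (-22.5) = -11.5°C.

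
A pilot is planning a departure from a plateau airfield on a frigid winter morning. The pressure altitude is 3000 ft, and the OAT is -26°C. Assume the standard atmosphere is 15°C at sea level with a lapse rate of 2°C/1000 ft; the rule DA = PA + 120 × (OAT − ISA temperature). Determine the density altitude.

ISA temperature at 3000 ft = 15 − 2 × (3000/1000) = 9°C.
ISA deviation = -26 − 9 = -35°C.
Density altitude = 3000 + 120 × (-35) = 3000 + (-4200) = -1200 ft.

-1200 ft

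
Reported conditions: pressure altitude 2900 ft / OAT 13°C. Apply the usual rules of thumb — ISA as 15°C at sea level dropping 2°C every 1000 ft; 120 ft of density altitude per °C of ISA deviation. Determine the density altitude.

ISA temperature at 2900 ft = 15 − 2 × (2900/1000) = 9.2°C.
ISA deviation = 13 − 9.2 = +3.8°C.
Density altitude = 2900 + 120 × (3.8) = 2900 + (+456) = 3356 ft.

3356 ft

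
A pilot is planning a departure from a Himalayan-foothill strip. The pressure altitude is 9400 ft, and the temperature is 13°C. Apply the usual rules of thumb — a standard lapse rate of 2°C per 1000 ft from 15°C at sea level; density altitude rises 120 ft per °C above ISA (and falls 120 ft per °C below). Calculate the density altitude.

ISA temperature at 9400 ft = 15 − 2 × (9400/1000) = -3.8°C.
ISA deviation = 13 − (-3.8) = +16.8°C.
Density altitude = 9400 + 120 × (16.8) = 9400 + (+2016) = 11416 ft.

11416 ft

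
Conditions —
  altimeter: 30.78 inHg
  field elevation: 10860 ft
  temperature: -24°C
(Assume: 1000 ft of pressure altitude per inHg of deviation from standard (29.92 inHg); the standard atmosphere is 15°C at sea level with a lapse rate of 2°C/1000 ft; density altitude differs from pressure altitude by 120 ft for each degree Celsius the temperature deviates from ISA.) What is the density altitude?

7720 ft

Pressure altitude = 10860 + (29.92 − 30.78) × 1000 = 10860 + (-860) = 10000 ft.
ISA temperature at 10000 ft = 15 − 2 × (10000/1000) = -5°C.
ISA deviation = -24 − (-5) = -19°C.
Density altitude = 10000 + 120 × (-19) = 7720 ft.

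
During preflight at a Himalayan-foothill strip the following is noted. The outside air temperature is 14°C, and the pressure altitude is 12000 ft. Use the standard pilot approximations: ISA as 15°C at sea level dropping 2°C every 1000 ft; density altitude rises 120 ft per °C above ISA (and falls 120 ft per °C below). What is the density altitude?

14760 ft

ISA temperature at 12000 ft = 15 − 2 × (12000/1000) = -9°C.
ISA deviation = 14 − (-9) = +23°C.
Density altitude = 12000 + 120 × (23) = 12000 + (+2760) = 14760 ft.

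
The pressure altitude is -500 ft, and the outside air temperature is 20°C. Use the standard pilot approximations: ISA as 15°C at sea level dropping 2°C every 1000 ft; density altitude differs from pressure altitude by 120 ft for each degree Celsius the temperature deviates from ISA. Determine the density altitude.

-20 ft

ISA temperature at -500 ft = 15 − 2 × (-500/1000) = 16°C.
ISA deviation = 20 − 16 = +4°C.
Density altitude = -500 + 120 × (4) = -500 + (+480) = -20 ft.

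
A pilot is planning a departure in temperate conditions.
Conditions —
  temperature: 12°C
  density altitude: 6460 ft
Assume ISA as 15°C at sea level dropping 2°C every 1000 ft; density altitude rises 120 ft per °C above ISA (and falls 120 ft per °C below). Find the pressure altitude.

5500 ft

DA = PA + 120 × (OAT − (15 − 2·PA/1000)) = PA + 120·OAT − 1800 + 0.24·PA = 1.24·PA + 120·OAT − 1800.
So 1.24·PA = 6460 − 120 × 12 + 1800 = 6820.
PA = 6820 / 1.24 = 5500 ft.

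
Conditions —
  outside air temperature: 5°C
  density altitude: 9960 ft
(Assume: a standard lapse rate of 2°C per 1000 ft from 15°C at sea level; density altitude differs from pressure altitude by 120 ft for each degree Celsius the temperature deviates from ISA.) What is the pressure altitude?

9000 ft

DA = PA + 120 × (OAT − (15 − 2·PA/1000)) = PA + 120·OAT − 1800 + 0.24·PA = 1.24·PA + 120·OAT − 1800.
So 1.24·PA = 9960 − 120 × 5 + 1800 = 11160.
PA = 11160 / 1.24 = 9000 ft.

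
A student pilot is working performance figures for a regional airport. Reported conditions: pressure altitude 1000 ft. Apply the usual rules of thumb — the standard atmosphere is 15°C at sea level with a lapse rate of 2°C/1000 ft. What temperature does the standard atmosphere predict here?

13°C

ISA temperature = 15 − 2 × (1000/1000) = 15 − 2 = 13°C.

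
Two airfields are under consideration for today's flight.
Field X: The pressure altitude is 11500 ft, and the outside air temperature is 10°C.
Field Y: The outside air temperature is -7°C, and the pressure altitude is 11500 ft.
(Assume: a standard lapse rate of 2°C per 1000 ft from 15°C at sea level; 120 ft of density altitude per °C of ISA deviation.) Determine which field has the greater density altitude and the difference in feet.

Field X: ISA temp = -8°C, deviation +18°C, DA = 11500 + 120 × 18 = 13660 ft.
Field Y: ISA temp = -8°C, deviation +1°C, DA = 11500 + 120 × 1 = 11620 ft.
Field X is higher by 13660 − 11620 = 2040 ft.

Field X by 2040 ft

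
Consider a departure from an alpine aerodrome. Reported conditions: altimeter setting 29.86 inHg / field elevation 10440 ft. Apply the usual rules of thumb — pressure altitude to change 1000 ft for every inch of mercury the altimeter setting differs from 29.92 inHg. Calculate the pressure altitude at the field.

10500 ft

Pressure correction = (29.92 − 29.86) × 1000 = +60 ft.
Pressure altitude = 10440 + (+60) = 10500 ft.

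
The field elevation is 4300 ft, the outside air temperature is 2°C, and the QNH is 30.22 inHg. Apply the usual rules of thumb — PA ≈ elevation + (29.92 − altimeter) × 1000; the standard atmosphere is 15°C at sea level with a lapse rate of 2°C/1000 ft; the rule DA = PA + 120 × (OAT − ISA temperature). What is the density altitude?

Pressure altitude = 4300 + (29.92 − 30.22) × 1000 = 4300 + (-300) = 4000 ft.
ISA temperature at 4000 ft = 15 − 2 × (4000/1000) = 7°C.
ISA deviation = 2 − 7 = -5°C.
Density altitude = 4000 + 120 × (-5) = 3400 ft.

3400 ft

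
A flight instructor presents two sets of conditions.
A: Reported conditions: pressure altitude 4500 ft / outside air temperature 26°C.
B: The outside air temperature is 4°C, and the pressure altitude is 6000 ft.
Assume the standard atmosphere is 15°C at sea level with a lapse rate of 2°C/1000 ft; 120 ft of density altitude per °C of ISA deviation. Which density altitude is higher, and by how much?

A: ISA temp = 6°C, deviation +20°C, DA = 4500 + 120 × 20 = 6900 ft.
B: ISA temp = 3°C, deviation +1°C, DA = 6000 + 120 × 1 = 6120 ft.
A is higher by 6900 − 6120 = 780 ft.

A by 780 ft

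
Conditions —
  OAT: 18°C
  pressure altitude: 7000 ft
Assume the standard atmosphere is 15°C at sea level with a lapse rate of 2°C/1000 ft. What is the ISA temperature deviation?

ISA temperature at 7000 ft = 15 − 2 × (7000/1000) = 1°C.
Deviation = OAT − ISA = 18 − 1 = +17°C.

ISA+17°C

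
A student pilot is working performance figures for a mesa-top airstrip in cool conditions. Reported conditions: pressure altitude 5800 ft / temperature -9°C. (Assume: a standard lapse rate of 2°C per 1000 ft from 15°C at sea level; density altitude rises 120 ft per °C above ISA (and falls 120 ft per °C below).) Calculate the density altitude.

4312 ft

ISA temperature at 5800 ft = 15 − 2 × (5800/1000) = 3.4°C.
ISA deviation = -9 − 3.4 = -12.4°C.
Density altitude = 5800 + 120 × (-12.4) = 5800 + (-1488) = 4312 ft.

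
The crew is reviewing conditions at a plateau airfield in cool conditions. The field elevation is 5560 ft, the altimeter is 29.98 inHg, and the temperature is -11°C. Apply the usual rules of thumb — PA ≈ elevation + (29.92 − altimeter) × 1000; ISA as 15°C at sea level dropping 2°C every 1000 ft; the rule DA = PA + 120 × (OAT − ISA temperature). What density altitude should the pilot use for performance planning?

3700 ft

Pressure altitude = 5560 + (29.92 − 29.98) × 1000 = 5560 + (-60) = 5500 ft.
ISA temperature at 5500 ft = 15 − 2 × (5500/1000) = 4°C.
ISA deviation = -11 − 4 = -15°C.
Density altitude = 5500 + 120 × (-15) = 3700 ft.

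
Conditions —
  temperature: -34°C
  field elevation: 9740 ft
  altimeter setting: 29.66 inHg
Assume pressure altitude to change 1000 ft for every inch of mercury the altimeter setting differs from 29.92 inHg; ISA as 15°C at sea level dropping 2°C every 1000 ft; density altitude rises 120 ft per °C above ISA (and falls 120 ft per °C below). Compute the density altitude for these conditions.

Pressure altitude = 9740 + (29.92 − 29.66) × 1000 = 9740 + (+260) = 10000 ft.
ISA temperature at 10000 ft = 15 − 2 × (10000/1000) = -5°C.
ISA deviation = -34 − (-5) = -29°C.
Density altitude = 10000 + 120 × (-29) = 6520 ft.

6520 ft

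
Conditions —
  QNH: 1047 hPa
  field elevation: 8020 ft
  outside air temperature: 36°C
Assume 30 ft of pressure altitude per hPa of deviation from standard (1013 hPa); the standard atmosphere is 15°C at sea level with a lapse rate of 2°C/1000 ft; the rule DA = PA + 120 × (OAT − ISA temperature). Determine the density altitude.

Pressure altitude = 8020 + (1013 − 1047) × 30 = 8020 + (-1020) = 7000 ft.
ISA temperature at 7000 ft = 15 − 2 × (7000/1000) = 1°C.
ISA deviation = 36 − 1 = +35°C.
Density altitude = 7000 + 120 × (35) = 11200 ft.

11200 ft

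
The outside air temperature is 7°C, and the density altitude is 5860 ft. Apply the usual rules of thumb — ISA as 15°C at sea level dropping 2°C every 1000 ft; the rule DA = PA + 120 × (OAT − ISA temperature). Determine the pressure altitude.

DA = PA + 120 × (OAT − (15 − 2·PA/1000)) = PA + 120·OAT − 1800 + 0.24·PA = 1.24·PA + 120·OAT − 1800.
So 1.24·PA = 5860 − 120 × 7 + 1800 = 6820.
PA = 6820 / 1.24 = 5500 ft.

5500 ft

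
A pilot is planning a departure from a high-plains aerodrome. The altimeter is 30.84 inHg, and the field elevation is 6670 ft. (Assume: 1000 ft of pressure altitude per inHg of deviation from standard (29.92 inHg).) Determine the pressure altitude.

Pressure correction = (29.92 − 30.84) × 1000 = -920 ft.
Pressure altitude = 6670 + (-920) = 5750 ft.

5750 ft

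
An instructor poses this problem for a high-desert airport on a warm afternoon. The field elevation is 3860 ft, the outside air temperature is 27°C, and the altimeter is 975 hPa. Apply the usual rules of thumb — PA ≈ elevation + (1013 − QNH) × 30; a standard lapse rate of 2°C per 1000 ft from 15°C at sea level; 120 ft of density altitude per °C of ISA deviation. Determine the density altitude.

7640 ft

Pressure altitude = 3860 + (1013 − 975) × 30 = 3860 + (+1140) = 5000 ft.
ISA temperature at 5000 ft = 15 − 2 × (5000/1000) = 5°C.
ISA deviation = 27 − 5 = +22°C.
Density altitude = 5000 + 120 × (22) = 7640 ft.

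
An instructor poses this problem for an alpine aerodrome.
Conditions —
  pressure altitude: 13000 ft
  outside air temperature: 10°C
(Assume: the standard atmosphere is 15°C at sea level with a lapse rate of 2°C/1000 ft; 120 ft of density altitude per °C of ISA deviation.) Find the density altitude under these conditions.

15520 ft

ISA temperature at 13000 ft = 15 − 2 × (13000/1000) = -11°C.
ISA deviation = 10 − (-11) = +21°C.
Density altitude = 13000 + 120 × (21) = 13000 + (+2520) = 15520 ft.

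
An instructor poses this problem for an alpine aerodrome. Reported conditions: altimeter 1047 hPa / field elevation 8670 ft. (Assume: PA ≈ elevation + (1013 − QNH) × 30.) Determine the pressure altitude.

7650 ft

Pressure correction = (1013 − 1047) × 30 = -1020 ft.
Pressure altitude = 8670 + (-1020) = 7650 ft.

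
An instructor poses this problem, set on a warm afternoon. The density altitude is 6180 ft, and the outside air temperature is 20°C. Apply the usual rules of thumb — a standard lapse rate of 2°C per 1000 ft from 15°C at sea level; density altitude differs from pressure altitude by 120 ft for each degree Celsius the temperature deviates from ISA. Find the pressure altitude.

4500 ft

DA = PA + 120 × (OAT − (15 − 2·PA/1000)) = PA + 120·OAT − 1800 + 0.24·PA = 1.24·PA + 120·OAT − 1800.
So 1.24·PA = 6180 − 120 × 20 + 1800 = 5580.
PA = 5580 / 1.24 = 4500 ft.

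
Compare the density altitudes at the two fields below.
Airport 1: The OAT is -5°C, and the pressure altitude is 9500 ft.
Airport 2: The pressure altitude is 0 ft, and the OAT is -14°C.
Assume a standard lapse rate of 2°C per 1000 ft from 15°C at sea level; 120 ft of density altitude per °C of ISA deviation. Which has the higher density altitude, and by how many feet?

Airport 1 by 12860 ft

Airport 1: ISA temp = -4°C, deviation -1°C, DA = 9500 + 120 × (-1) = 9380 ft.
Airport 2: ISA temp = 15°C, deviation -29°C, DA = 0 + 120 × (-29) = -3480 ft.
Airport 1 is higher by 9380 − (-3480) = 12860 ft.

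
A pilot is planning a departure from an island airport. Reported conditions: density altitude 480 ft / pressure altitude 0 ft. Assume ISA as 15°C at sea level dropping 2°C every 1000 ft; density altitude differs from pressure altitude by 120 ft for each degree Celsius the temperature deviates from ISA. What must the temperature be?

19°C

Density altitude − pressure altitude = 480 − 0 = +480 ft.
At 120 ft/°C that is an ISA deviation of 480/120 = +4°C.
ISA temperature at 0 ft = 15 − 2 × (0/1000) = 15°C.
OAT = ISA + deviation = 15 + (+4) = 19°C.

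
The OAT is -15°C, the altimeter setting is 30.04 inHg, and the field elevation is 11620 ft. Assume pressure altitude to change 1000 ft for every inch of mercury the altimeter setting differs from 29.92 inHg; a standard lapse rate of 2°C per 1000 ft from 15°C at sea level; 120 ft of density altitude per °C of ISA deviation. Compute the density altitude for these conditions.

Pressure altitude = 11620 + (29.92 − 30.04) × 1000 = 11620 + (-120) = 11500 ft.
ISA temperature at 11500 ft = 15 − 2 × (11500/1000) = -8°C.
ISA deviation = -15 − (-8) = -7°C.
Density altitude = 11500 + 120 × (-7) = 10660 ft.

10660 ft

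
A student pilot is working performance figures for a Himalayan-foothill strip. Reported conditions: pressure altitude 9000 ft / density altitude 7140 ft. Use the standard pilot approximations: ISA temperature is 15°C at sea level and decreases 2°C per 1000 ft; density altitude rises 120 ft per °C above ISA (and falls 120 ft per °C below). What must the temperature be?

Density altitude − pressure altitude = 7140 − 9000 = -1860 ft.
At 120 ft/°C that is an ISA deviation of -1860/120 = -15.5°C.
ISA temperature at 9000 ft = 15 − 2 × (9000/1000) = -3°C.
OAT = ISA + deviation = -3 + (-15.5) = -18.5°C.

-18.5°C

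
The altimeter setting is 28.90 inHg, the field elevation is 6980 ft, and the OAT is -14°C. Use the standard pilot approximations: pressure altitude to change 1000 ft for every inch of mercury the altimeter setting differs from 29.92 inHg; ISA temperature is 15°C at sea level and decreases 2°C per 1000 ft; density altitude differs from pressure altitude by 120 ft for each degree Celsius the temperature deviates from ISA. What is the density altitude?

Pressure altitude = 6980 + (29.92 − 28.90) × 1000 = 6980 + (+1020) = 8000 ft.
ISA temperature at 8000 ft = 15 − 2 × (8000/1000) = -1°C.
ISA deviation = -14 − (-1) = -13°C.
Density altitude = 8000 + 120 × (-13) = 6440 ft.

6440 ft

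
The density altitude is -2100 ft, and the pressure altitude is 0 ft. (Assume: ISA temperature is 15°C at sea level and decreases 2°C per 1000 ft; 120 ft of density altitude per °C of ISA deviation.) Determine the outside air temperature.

-2.5°C

Density altitude − pressure altitude = -2100 − 0 = -2100 ft.
At 120 ft/°C that is an ISA deviation of -2100/120 = -17.5°C.
ISA temperature at 0 ft = 15 − 2 × (0/1000) = 15°C.
OAT = ISA + deviation = 15 + (-17.5) = -2.5°C.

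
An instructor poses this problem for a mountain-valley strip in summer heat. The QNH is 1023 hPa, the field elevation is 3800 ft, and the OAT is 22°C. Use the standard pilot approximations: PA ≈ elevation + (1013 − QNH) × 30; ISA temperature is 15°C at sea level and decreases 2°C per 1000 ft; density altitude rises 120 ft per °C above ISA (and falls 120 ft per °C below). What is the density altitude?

Pressure altitude = 3800 + (1013 − 1023) × 30 = 3800 + (-300) = 3500 ft.
ISA temperature at 3500 ft = 15 − 2 × (3500/1000) = 8°C.
ISA deviation = 22 − 8 = +14°C.
Density altitude = 3500 + 120 × (14) = 5180 ft.

5180 ft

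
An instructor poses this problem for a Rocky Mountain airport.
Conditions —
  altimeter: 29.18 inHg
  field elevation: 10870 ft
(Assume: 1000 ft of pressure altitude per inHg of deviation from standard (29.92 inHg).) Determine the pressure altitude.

Pressure correction = (29.92 − 29.18) × 1000 = +740 ft.
Pressure altitude = 10870 + (+740) = 11610 ft.

11610 ft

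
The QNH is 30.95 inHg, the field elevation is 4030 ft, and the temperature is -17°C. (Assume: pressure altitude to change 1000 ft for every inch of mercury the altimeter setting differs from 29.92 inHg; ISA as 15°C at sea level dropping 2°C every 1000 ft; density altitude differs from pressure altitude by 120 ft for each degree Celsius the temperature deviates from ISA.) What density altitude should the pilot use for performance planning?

Pressure altitude = 4030 + (29.92 − 30.95) × 1000 = 4030 + (-1030) = 3000 ft.
ISA temperature at 3000 ft = 15 − 2 × (3000/1000) = 9°C.
ISA deviation = -17 − 9 = -26°C.
Density altitude = 3000 + 120 × (-26) = -120 ft.

-120 ft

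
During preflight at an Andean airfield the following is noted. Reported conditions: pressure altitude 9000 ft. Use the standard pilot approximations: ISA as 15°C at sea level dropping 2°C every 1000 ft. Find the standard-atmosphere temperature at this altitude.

ISA temperature = 15 − 2 × (9000/1000) = 15 − 18 = -3°C.

-3°C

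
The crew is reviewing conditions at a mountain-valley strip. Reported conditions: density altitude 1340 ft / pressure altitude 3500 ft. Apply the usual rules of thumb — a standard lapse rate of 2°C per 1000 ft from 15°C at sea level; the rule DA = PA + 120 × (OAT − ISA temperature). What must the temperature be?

Density altitude − pressure altitude = 1340 − 3500 = -2160 ft.
At 120 ft/°C that is an ISA deviation of -2160/120 = -18°C.
ISA temperature at 3500 ft = 15 − 2 × (3500/1000) = 8°C.
OAT = ISA + deviation = 8 + (-18) = -10°C.

-10°C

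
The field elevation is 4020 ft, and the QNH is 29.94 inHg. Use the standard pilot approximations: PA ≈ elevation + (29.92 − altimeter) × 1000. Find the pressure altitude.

Pressure correction = (29.92 − 29.94) × 1000 = -20 ft.
Pressure altitude = 4020 + (-20) = 4000 ft.

4000 ft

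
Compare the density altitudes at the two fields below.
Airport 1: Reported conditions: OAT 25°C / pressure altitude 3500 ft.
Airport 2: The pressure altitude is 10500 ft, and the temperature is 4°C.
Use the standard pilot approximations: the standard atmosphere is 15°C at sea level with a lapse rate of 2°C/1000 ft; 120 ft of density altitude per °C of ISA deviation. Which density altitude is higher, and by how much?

Airport 1: ISA temp = 8°C, deviation +17°C, DA = 3500 + 120 × 17 = 5540 ft.
Airport 2: ISA temp = -6°C, deviation +10°C, DA = 10500 + 120 × 10 = 11700 ft.
Airport 2 is higher by 11700 − 5540 = 6160 ft.

Airport 2 by 6160 ft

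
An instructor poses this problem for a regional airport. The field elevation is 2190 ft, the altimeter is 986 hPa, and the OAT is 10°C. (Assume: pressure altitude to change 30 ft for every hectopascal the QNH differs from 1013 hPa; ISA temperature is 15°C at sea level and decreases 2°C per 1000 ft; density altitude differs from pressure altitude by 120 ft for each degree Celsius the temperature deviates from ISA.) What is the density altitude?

Pressure altitude = 2190 + (1013 − 986) × 30 = 2190 + (+810) = 3000 ft.
ISA temperature at 3000 ft = 15 − 2 × (3000/1000) = 9°C.
ISA deviation = 10 − 9 = +1°C.
Density altitude = 3000 + 120 × (1) = 3120 ft.

3120 ft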